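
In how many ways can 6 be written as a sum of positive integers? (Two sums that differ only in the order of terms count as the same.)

Listing the qualifying partitions of 6:
6
1 + 5
2 + 4
1 + 1 + 4
3 + 3
1 + 2 + 3
1 + 1 + 1 + 3
2 + 2 + 2
1 + 1 + 2 + 2
1 + 1 + 1 + 1 + 2
1 + 1 + 1 + 1 + 1 + 1

11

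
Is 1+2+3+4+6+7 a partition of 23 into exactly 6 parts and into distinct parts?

The parts sum to 23, and the condition 'there are exactly 6 summands' holds; the condition 'all summands are distinct' holds.

Yes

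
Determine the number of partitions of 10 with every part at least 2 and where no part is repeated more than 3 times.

The partitions of 10 that satisfy the conditions:
10
8 + 2
7 + 3
6 + 4
6 + 2 + 2
5 + 5
5 + 3 + 2
4 + 4 + 2
4 + 3 + 3
4 + 2 + 2 + 2
3 + 3 + 2 + 2

11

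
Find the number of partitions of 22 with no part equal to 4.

617

Counting exhaustively, 617 partitions satisfy the conditions.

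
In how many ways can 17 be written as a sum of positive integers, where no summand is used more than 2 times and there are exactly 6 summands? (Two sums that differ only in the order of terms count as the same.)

Enumerating:
1,1,2,2,3,8
1,1,2,2,4,7
1,1,2,3,3,7
1,1,2,2,5,6
1,1,2,3,4,6
1,2,2,3,3,6
1,1,2,3,5,5
1,1,2,4,4,5
1,1,3,3,4,5
1,2,2,3,4,5
1,2,3,3,4,4
That's 11 in total.

11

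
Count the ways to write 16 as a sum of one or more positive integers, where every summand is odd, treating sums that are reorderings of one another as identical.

32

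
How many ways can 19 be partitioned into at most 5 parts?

164

A full systematic count gives 164.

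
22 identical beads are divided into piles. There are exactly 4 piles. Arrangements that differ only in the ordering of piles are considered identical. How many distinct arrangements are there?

There are 84 such partitions.

84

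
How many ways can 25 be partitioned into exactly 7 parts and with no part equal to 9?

213

Direct enumeration gives 213 partitions.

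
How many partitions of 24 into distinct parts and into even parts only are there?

15

Enumerating:
24
22,2
20,4
18,6
18,4,2
16,8
16,6,2
14,10
14,8,2
14,6,4
12,10,2
12,8,4
12,6,4,2
10,8,6
10,8,4,2
Counting gives 15.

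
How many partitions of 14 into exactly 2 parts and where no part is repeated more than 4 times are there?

7

Enumerating:
13,1
12,2
11,3
10,4
9,5
8,6
7,7
That's 7 in total.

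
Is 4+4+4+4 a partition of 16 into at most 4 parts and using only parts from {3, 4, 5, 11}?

The parts sum to 16, and the condition 'there are at most 4 summands' holds; the condition 'each summand belongs to {3, 4, 5, 11}' holds.

Yes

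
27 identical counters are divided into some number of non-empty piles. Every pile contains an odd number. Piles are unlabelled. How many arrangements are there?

192

Counting exhaustively, 192 partitions satisfy the conditions.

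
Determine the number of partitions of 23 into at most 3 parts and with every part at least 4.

25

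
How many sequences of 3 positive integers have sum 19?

By stars and bars with positive parts, the count is C(18,2) = 153.

153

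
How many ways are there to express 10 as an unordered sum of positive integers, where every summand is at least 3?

The partitions of 10 that satisfy the conditions:
10
7, 3
6, 4
5, 5
4, 3, 3
That's 5 in total.

5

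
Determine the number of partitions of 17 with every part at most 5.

119

There are 119 such partitions.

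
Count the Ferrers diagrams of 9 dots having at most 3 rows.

12

The partitions of 9 that satisfy the conditions:
9
8, 1
7, 2
7, 1, 1
6, 3
6, 2, 1
5, 4
5, 3, 1
5, 2, 2
4, 4, 1
4, 3, 2
3, 3, 3
That's 12 in total.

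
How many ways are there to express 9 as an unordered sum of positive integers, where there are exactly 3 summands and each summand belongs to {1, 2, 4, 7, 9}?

Enumerating:
1+1+7
1+4+4
That's 2 in total.

2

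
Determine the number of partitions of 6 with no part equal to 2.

They are:
6
1 + 5
1 + 1 + 4
3 + 3
1 + 1 + 1 + 3
1 + 1 + 1 + 1 + 1 + 1

6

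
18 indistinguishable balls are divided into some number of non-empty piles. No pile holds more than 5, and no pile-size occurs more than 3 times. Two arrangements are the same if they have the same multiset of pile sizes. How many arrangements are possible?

A partial list (first 12 by largest part):
3, 5, 5, 5
1, 2, 5, 5, 5
1, 1, 1, 5, 5, 5
4, 4, 5, 5
1, 3, 4, 5, 5
2, 2, 4, 5, 5
1, 1, 2, 4, 5, 5
2, 3, 3, 5, 5
1, 1, 3, 3, 5, 5
1, 2, 2, 3, 5, 5
1, 1, 1, 2, 3, 5, 5
1, 1, 2, 2, 2, 5, 5
…and 29 more, for 41 total.

41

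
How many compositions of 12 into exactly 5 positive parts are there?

A composition of 12 into 5 positive parts is chosen by placing 4 dividers among the 11 gaps between 12 units: C(11,4) = 330.

330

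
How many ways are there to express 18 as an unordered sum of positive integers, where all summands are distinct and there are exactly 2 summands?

8

They are:
17+1
16+2
15+3
14+4
13+5
12+6
11+7
10+8
That's 8 in total.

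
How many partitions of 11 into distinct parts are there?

12

The partitions of 11 that satisfy the conditions:
11
10+1
9+2
8+3
8+2+1
7+4
7+3+1
6+5
6+4+1
6+3+2
5+4+2
5+3+2+1
That's 12 in total.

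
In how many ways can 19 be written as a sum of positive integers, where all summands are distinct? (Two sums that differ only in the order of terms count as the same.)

54

A partial list (first 12 by largest part):
19
1, 18
2, 17
3, 16
1, 2, 16
4, 15
1, 3, 15
5, 14
1, 4, 14
2, 3, 14
6, 13
1, 5, 13
…and 42 more, for 54 total.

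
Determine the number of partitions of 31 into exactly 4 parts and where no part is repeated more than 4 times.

A full systematic count gives 225.

225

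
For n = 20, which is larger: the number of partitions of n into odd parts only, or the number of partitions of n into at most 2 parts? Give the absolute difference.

53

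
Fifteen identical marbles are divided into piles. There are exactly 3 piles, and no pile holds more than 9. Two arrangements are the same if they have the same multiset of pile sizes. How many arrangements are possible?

Listing the qualifying partitions of 15:
9+5+1
9+4+2
9+3+3
8+6+1
8+5+2
8+4+3
7+7+1
7+6+2
7+5+3
7+4+4
6+6+3
6+5+4
5+5+5
Counting gives 13.

13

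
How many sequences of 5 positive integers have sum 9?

70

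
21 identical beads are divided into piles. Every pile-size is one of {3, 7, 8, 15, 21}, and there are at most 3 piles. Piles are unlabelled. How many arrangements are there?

Enumerating:
21
3+3+15
7+7+7
Counting gives 3.

3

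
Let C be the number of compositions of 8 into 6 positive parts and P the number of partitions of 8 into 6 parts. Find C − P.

Ordered (compositions into 6 parts): C(7,5) = 21.
Partitions of 8 into exactly 6 parts: 2.
Difference: 21 − 2 = 19.

19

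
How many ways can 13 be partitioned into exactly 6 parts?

The partitions of 13 that satisfy the conditions:
8+1+1+1+1+1
7+2+1+1+1+1
6+3+1+1+1+1
6+2+2+1+1+1
5+4+1+1+1+1
5+3+2+1+1+1
5+2+2+2+1+1
4+4+2+1+1+1
4+3+3+1+1+1
4+3+2+2+1+1
4+2+2+2+2+1
3+3+3+2+1+1
3+3+2+2+2+1
3+2+2+2+2+2
Counting gives 14.

14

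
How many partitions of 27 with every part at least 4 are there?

81

There are 81 such partitions.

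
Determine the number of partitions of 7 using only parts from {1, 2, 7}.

Listing the qualifying partitions of 7:
7
2,2,2,1
2,2,1,1,1
2,1,1,1,1,1
1,1,1,1,1,1,1

5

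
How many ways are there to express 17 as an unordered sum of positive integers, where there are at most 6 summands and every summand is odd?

Enumerating:
17
15 + 1 + 1
13 + 3 + 1
13 + 1 + 1 + 1 + 1
11 + 5 + 1
11 + 3 + 3
11 + 3 + 1 + 1 + 1
9 + 7 + 1
9 + 5 + 3
9 + 5 + 1 + 1 + 1
9 + 3 + 3 + 1 + 1
7 + 7 + 3
7 + 7 + 1 + 1 + 1
7 + 5 + 5
7 + 5 + 3 + 1 + 1
7 + 3 + 3 + 3 + 1
5 + 5 + 5 + 1 + 1
5 + 5 + 3 + 3 + 1
5 + 3 + 3 + 3 + 3
Counting gives 19.

19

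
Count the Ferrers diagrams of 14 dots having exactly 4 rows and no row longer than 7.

16

They are:
7+5+1+1
7+4+2+1
7+3+3+1
7+3+2+2
6+6+1+1
6+5+2+1
6+4+3+1
6+4+2+2
6+3+3+2
5+5+3+1
5+5+2+2
5+4+4+1
5+4+3+2
5+3+3+3
4+4+4+2
4+4+3+3
Counting gives 16.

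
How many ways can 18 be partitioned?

385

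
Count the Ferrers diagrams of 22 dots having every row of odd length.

89

Counting exhaustively, 89 partitions satisfy the conditions.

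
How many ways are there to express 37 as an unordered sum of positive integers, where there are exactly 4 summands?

378

Direct enumeration gives 378 partitions.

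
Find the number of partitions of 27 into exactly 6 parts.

A full systematic count gives 331.

331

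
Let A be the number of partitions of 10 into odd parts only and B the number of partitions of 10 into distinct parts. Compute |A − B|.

Partitions of 10 into odd parts only: 10.
Partitions of 10 into distinct parts: 10.
|10 − 10| = 0.

0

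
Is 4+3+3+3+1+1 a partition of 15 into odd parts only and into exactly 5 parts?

The parts sum to 15, and the condition 'every summand is odd' is violated.

No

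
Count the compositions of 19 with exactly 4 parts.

816

Place 3 bars in the 18 internal gaps of a row of 19 dots: C(18,3) = 816.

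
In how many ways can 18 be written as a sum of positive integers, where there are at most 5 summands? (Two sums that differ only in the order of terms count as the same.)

141

Enumerating by decreasing first part gives 141 partitions in all.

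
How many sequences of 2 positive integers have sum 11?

Place 1 bars in the 10 internal gaps of a row of 11 dots: C(10,1) = 10.

10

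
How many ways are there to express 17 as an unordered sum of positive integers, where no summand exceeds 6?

Direct enumeration gives 163 partitions.

163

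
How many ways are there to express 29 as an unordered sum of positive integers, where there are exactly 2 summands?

14

Enumerating:
28, 1
27, 2
26, 3
25, 4
24, 5
23, 6
22, 7
21, 8
20, 9
19, 10
18, 11
17, 12
16, 13
15, 14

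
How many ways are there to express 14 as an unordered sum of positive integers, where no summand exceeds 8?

116

A full systematic count gives 116.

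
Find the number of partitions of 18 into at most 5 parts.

A full systematic count gives 141.

141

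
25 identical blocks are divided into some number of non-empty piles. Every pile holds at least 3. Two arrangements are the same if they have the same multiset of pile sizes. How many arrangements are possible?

Systematic enumeration (by largest part, then next-largest, …) yields 130.

130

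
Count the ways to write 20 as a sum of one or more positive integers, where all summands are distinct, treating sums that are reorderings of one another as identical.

There are too many to list fully; the first 12 (by largest part) are:
20
1,19
2,18
3,17
1,2,17
4,16
1,3,16
5,15
1,4,15
2,3,15
6,14
1,5,14
…and 52 more, for 64 total.

64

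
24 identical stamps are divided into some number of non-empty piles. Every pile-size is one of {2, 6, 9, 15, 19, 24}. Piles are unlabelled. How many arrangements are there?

Enumerating:
24
15, 9
9, 9, 6
9, 9, 2, 2, 2
6, 6, 6, 6
6, 6, 6, 2, 2, 2
6, 6, 2, 2, 2, 2, 2, 2
6, 2, 2, 2, 2, 2, 2, 2, 2, 2
2, 2, 2, 2, 2, 2, 2, 2, 2, 2, 2, 2
That's 9 in total.

9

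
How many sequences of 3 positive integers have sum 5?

A composition of 5 into 3 positive parts is chosen by placing 2 dividers among the 4 gaps between 5 units: C(4,2) = 6.

6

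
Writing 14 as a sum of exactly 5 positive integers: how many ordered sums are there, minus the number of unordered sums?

692

Compositions: C(13,4) = 715.
Unordered (partitions into 5 parts): 23.
Difference: 715 − 23 = 692.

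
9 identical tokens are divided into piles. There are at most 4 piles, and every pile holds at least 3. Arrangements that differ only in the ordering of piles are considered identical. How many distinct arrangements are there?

4

The partitions of 9 that satisfy the conditions:
9
6,3
5,4
3,3,3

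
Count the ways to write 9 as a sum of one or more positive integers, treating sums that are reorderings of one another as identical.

There are too many to list fully; the first 12 (by largest part) are:
9
8, 1
7, 2
7, 1, 1
6, 3
6, 2, 1
6, 1, 1, 1
5, 4
5, 3, 1
5, 2, 2
5, 2, 1, 1
5, 1, 1, 1, 1
…and 18 more, for 30 total.

30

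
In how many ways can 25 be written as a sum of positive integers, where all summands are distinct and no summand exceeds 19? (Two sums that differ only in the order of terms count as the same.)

Counting exhaustively, 132 partitions satisfy the conditions.

132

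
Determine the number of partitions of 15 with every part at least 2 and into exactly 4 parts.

11

Enumerating:
9 + 2 + 2 + 2
8 + 3 + 2 + 2
7 + 4 + 2 + 2
7 + 3 + 3 + 2
6 + 5 + 2 + 2
6 + 4 + 3 + 2
6 + 3 + 3 + 3
5 + 5 + 3 + 2
5 + 4 + 4 + 2
5 + 4 + 3 + 3
4 + 4 + 4 + 3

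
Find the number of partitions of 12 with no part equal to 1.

They are:
12
2, 10
3, 9
4, 8
2, 2, 8
5, 7
2, 3, 7
6, 6
2, 4, 6
3, 3, 6
2, 2, 2, 6
2, 5, 5
3, 4, 5
2, 2, 3, 5
4, 4, 4
2, 2, 4, 4
2, 3, 3, 4
2, 2, 2, 2, 4
3, 3, 3, 3
2, 2, 2, 3, 3
2, 2, 2, 2, 2, 2
Counting gives 21.

21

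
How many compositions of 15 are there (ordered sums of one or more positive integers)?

16384

Each of the 14 gaps between 15 units is either a break or not: 2^14 = 16384.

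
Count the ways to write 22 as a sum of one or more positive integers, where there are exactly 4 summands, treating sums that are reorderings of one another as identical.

84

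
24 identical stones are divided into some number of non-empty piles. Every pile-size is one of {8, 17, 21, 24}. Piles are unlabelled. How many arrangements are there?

2

The partitions of 24 that satisfy the conditions:
24
8,8,8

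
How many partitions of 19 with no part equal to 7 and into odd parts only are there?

39

There are too many to list fully; the first 12 (by largest part) are:
19
17,1,1
15,3,1
15,1,1,1,1
13,5,1
13,3,3
13,3,1,1,1
13,1,1,1,1,1,1
11,5,3
11,5,1,1,1
11,3,3,1,1
11,3,1,1,1,1,1
…and 27 more, for 39 total.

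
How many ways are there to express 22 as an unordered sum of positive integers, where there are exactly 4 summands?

84

There are 84 such partitions.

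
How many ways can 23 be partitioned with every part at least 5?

21

They are:
23
5+18
6+17
7+16
8+15
9+14
10+13
5+5+13
11+12
5+6+12
5+7+11
6+6+11
5+8+10
6+7+10
5+9+9
6+8+9
7+7+9
7+8+8
5+5+5+8
5+5+6+7
5+6+6+6
That's 21 in total.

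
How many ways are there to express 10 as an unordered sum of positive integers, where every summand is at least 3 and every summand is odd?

2

Enumerating:
3+7
5+5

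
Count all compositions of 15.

16384

Each of the 14 gaps between 15 units is either a break or not: 2^14 = 16384.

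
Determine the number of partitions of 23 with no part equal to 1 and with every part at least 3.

88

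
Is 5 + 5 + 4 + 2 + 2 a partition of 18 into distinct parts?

The parts sum to 18, and the condition 'all summands are distinct' is violated.

No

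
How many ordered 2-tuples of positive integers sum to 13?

A composition of 13 into 2 positive parts is chosen by placing 1 dividers among the 12 gaps between 13 units: C(12,1) = 12.

12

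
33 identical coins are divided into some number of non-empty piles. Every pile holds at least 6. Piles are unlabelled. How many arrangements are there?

60

There are too many to list fully; the first 12 (by largest part) are:
33
27 + 6
26 + 7
25 + 8
24 + 9
23 + 10
22 + 11
21 + 12
21 + 6 + 6
20 + 13
20 + 7 + 6
19 + 14
…and 48 more, for 60 total.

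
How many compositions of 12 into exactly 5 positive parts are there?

330

Equivalently, choose which 4 of the 11 gaps become plus signs: C(11,4) = 330.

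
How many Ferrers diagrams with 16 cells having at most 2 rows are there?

They are:
16
1+15
2+14
3+13
4+12
5+11
6+10
7+9
8+8

9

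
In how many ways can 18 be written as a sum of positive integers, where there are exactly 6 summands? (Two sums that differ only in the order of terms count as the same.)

There are too many to list fully; the first 12 (by largest part) are:
13 + 1 + 1 + 1 + 1 + 1
12 + 2 + 1 + 1 + 1 + 1
11 + 3 + 1 + 1 + 1 + 1
11 + 2 + 2 + 1 + 1 + 1
10 + 4 + 1 + 1 + 1 + 1
10 + 3 + 2 + 1 + 1 + 1
10 + 2 + 2 + 2 + 1 + 1
9 + 5 + 1 + 1 + 1 + 1
9 + 4 + 2 + 1 + 1 + 1
9 + 3 + 3 + 1 + 1 + 1
9 + 3 + 2 + 2 + 1 + 1
9 + 2 + 2 + 2 + 2 + 1
…and 46 more, for 58 total.

58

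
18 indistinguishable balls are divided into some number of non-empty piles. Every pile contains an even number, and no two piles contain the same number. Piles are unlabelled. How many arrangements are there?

8

Enumerating:
18
2 + 16
4 + 14
6 + 12
2 + 4 + 12
8 + 10
2 + 6 + 10
4 + 6 + 8
Counting gives 8.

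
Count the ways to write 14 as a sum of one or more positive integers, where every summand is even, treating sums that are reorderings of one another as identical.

15

The partitions of 14 that satisfy the conditions:
14
12+2
10+4
10+2+2
8+6
8+4+2
8+2+2+2
6+6+2
6+4+4
6+4+2+2
6+2+2+2+2
4+4+4+2
4+4+2+2+2
4+2+2+2+2+2
2+2+2+2+2+2+2
Counting gives 15.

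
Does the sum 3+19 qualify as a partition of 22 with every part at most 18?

No

The parts sum to 22, and the condition 'no summand exceeds 18' is violated.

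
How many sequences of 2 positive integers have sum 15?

Place 1 bars in the 14 internal gaps of a row of 15 dots: C(14,1) = 14.

14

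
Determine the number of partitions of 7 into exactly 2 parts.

3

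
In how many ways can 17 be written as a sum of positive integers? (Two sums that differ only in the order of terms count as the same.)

297

A full systematic count gives 297.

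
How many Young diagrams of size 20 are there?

There are 627 such partitions.

627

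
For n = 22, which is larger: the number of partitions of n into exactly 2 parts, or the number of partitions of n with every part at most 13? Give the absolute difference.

924

Partitions of 22 into exactly 2 parts: 11.
Partitions of 22 with every part at most 13: 935.
|11 − 935| = 924.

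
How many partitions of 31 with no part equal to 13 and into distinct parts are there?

There are 297 such partitions.

297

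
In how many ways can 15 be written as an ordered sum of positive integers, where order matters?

16384

There are 14 gaps and each independently is a cut or not, giving 2^14 = 16384.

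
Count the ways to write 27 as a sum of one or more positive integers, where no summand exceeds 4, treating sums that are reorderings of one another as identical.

Direct enumeration gives 225 partitions.

225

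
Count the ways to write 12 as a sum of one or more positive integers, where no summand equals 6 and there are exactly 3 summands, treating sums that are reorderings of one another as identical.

9

They are:
1,1,10
1,2,9
1,3,8
2,2,8
1,4,7
2,3,7
2,5,5
3,4,5
4,4,4
That's 9 in total.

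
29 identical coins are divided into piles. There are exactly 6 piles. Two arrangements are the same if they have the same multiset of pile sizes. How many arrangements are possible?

Systematic enumeration (by largest part, then next-largest, …) yields 454.

454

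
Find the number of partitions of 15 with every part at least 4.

They are:
15
4, 11
5, 10
6, 9
7, 8
4, 4, 7
4, 5, 6
5, 5, 5
That's 8 in total.

8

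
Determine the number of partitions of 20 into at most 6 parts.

There are 282 such partitions.

282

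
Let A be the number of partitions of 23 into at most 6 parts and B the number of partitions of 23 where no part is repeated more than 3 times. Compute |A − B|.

138

Partitions of 23 into at most 6 parts: 454.
Partitions of 23 where no part is repeated more than 3 times: 592.
|454 − 592| = 138.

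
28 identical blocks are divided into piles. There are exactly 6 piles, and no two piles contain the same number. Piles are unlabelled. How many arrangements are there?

14

Enumerating:
13, 5, 4, 3, 2, 1
12, 6, 4, 3, 2, 1
11, 7, 4, 3, 2, 1
11, 6, 5, 3, 2, 1
10, 8, 4, 3, 2, 1
10, 7, 5, 3, 2, 1
10, 6, 5, 4, 2, 1
9, 8, 5, 3, 2, 1
9, 7, 6, 3, 2, 1
9, 7, 5, 4, 2, 1
9, 6, 5, 4, 3, 1
8, 7, 6, 4, 2, 1
8, 7, 5, 4, 3, 1
8, 6, 5, 4, 3, 2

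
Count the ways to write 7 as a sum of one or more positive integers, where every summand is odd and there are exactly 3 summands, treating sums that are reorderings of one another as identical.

2

The partitions of 7 that satisfy the conditions:
1,1,5
1,3,3
That's 2 in total.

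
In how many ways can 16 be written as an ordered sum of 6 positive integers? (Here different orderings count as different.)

3003

By stars and bars with positive parts, the count is C(15,5) = 3003.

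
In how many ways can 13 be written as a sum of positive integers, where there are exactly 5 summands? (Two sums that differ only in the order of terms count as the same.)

18

The partitions of 13 that satisfy the conditions:
9+1+1+1+1
8+2+1+1+1
7+3+1+1+1
7+2+2+1+1
6+4+1+1+1
6+3+2+1+1
6+2+2+2+1
5+5+1+1+1
5+4+2+1+1
5+3+3+1+1
5+3+2+2+1
5+2+2+2+2
4+4+3+1+1
4+4+2+2+1
4+3+3+2+1
4+3+2+2+2
3+3+3+3+1
3+3+3+2+2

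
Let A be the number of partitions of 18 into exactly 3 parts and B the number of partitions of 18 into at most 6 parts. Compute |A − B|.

172

Partitions of 18 into exactly 3 parts: 27.
Partitions of 18 into at most 6 parts: 199.
|27 − 199| = 172.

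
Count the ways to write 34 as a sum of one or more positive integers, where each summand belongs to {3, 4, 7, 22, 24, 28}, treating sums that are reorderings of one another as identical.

They are:
28, 3, 3
24, 7, 3
24, 4, 3, 3
22, 4, 4, 4
22, 3, 3, 3, 3
7, 7, 7, 7, 3, 3
7, 7, 7, 4, 3, 3, 3
7, 7, 4, 4, 4, 4, 4
7, 7, 4, 4, 3, 3, 3, 3
7, 4, 4, 4, 4, 4, 4, 3
7, 4, 4, 4, 3, 3, 3, 3, 3
7, 3, 3, 3, 3, 3, 3, 3, 3, 3
4, 4, 4, 4, 4, 4, 4, 3, 3
4, 4, 4, 4, 3, 3, 3, 3, 3, 3
4, 3, 3, 3, 3, 3, 3, 3, 3, 3, 3
Counting gives 15.

15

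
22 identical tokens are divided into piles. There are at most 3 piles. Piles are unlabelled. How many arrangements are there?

There are too many to list fully; the first 12 (by largest part) are:
22
1,21
2,20
1,1,20
3,19
1,2,19
4,18
1,3,18
2,2,18
5,17
1,4,17
2,3,17
…and 40 more, for 52 total.

52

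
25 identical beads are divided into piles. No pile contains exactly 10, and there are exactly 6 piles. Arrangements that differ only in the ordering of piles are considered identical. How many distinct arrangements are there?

205

Systematic enumeration (by largest part, then next-largest, …) yields 205.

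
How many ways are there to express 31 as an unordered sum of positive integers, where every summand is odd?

340

Systematic enumeration (by largest part, then next-largest, …) yields 340.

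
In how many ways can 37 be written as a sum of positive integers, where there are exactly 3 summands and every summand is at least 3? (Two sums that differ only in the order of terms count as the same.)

80

Enumerating by decreasing first part gives 80 partitions in all.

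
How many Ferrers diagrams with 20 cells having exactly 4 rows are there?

There are too many to list fully; the first 12 (by largest part) are:
17 + 1 + 1 + 1
16 + 2 + 1 + 1
15 + 3 + 1 + 1
15 + 2 + 2 + 1
14 + 4 + 1 + 1
14 + 3 + 2 + 1
14 + 2 + 2 + 2
13 + 5 + 1 + 1
13 + 4 + 2 + 1
13 + 3 + 3 + 1
13 + 3 + 2 + 2
12 + 6 + 1 + 1
…and 52 more, for 64 total.

64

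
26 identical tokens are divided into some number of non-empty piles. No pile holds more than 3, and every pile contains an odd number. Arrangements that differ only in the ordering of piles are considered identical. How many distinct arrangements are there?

Enumerating:
3+3+3+3+3+3+3+3+1+1
3+3+3+3+3+3+3+1+1+1+1+1
3+3+3+3+3+3+1+1+1+1+1+1+1+1
3+3+3+3+3+1+1+1+1+1+1+1+1+1+1+1
3+3+3+3+1+1+1+1+1+1+1+1+1+1+1+1+1+1
3+3+3+1+1+1+1+1+1+1+1+1+1+1+1+1+1+1+1+1
3+3+1+1+1+1+1+1+1+1+1+1+1+1+1+1+1+1+1+1+1+1
3+1+1+1+1+1+1+1+1+1+1+1+1+1+1+1+1+1+1+1+1+1+1+1
1+1+1+1+1+1+1+1+1+1+1+1+1+1+1+1+1+1+1+1+1+1+1+1+1+1
That's 9 in total.

9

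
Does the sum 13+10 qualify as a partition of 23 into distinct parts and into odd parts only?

The parts sum to 23, and the condition 'every summand is odd' is violated.

No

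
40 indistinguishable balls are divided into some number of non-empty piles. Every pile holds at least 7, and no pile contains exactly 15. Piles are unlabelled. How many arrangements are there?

85

There are 85 such partitions.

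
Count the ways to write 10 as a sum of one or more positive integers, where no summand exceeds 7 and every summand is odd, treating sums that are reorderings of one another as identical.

9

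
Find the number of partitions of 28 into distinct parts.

Direct enumeration gives 222 partitions.

222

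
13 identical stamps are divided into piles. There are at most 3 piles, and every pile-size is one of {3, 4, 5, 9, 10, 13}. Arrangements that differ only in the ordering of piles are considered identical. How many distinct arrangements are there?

5

The partitions of 13 that satisfy the conditions:
13
10,3
9,4
5,5,3
5,4,4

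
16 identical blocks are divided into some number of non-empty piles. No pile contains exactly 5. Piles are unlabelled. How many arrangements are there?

Systematic enumeration (by largest part, then next-largest, …) yields 175.

175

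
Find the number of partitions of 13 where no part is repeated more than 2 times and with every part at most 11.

42

There are too many to list fully; the first 12 (by largest part) are:
11, 2
11, 1, 1
10, 3
10, 2, 1
9, 4
9, 3, 1
9, 2, 2
9, 2, 1, 1
8, 5
8, 4, 1
8, 3, 2
8, 3, 1, 1
…and 30 more, for 42 total.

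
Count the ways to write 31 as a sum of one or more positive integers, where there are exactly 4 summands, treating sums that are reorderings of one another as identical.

A full systematic count gives 225.

225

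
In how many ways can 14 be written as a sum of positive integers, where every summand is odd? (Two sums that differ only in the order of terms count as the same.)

22

Enumerating:
13, 1
11, 3
11, 1, 1, 1
9, 5
9, 3, 1, 1
9, 1, 1, 1, 1, 1
7, 7
7, 5, 1, 1
7, 3, 3, 1
7, 3, 1, 1, 1, 1
7, 1, 1, 1, 1, 1, 1, 1
5, 5, 3, 1
5, 5, 1, 1, 1, 1
5, 3, 3, 3
5, 3, 3, 1, 1, 1
5, 3, 1, 1, 1, 1, 1, 1
5, 1, 1, 1, 1, 1, 1, 1, 1, 1
3, 3, 3, 3, 1, 1
3, 3, 3, 1, 1, 1, 1, 1
3, 3, 1, 1, 1, 1, 1, 1, 1, 1
3, 1, 1, 1, 1, 1, 1, 1, 1, 1, 1, 1
1, 1, 1, 1, 1, 1, 1, 1, 1, 1, 1, 1, 1, 1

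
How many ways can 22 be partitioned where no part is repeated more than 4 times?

Counting exhaustively, 628 partitions satisfy the conditions.

628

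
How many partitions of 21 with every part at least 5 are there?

15

The partitions of 21 that satisfy the conditions:
21
16,5
15,6
14,7
13,8
12,9
11,10
11,5,5
10,6,5
9,7,5
9,6,6
8,8,5
8,7,6
7,7,7
6,5,5,5
That's 15 in total.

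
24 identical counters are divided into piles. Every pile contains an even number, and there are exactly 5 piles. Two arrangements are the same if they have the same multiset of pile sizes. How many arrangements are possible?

They are:
16+2+2+2+2
14+4+2+2+2
12+6+2+2+2
12+4+4+2+2
10+8+2+2+2
10+6+4+2+2
10+4+4+4+2
8+8+4+2+2
8+6+6+2+2
8+6+4+4+2
8+4+4+4+4
6+6+6+4+2
6+6+4+4+4
That's 13 in total.

13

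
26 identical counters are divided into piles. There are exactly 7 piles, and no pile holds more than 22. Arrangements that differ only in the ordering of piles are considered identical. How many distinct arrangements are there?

300

Enumerating by decreasing first part gives 300 partitions in all.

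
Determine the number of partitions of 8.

They are:
8
7+1
6+2
6+1+1
5+3
5+2+1
5+1+1+1
4+4
4+3+1
4+2+2
4+2+1+1
4+1+1+1+1
3+3+2
3+3+1+1
3+2+2+1
3+2+1+1+1
3+1+1+1+1+1
2+2+2+2
2+2+2+1+1
2+2+1+1+1+1
2+1+1+1+1+1+1
1+1+1+1+1+1+1+1

22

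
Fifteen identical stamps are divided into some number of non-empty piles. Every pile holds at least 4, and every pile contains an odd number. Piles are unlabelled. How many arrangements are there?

2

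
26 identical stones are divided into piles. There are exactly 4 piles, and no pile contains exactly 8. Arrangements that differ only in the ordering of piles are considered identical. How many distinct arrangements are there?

Systematic enumeration (by largest part, then next-largest, …) yields 109.

109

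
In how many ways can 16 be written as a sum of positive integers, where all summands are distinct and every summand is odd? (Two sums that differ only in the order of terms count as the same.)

Enumerating:
15,1
13,3
11,5
9,7
7,5,3,1

5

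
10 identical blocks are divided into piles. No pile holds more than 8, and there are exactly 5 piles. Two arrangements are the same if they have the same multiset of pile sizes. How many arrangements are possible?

7

The partitions of 10 that satisfy the conditions:
6 + 1 + 1 + 1 + 1
5 + 2 + 1 + 1 + 1
4 + 3 + 1 + 1 + 1
4 + 2 + 2 + 1 + 1
3 + 3 + 2 + 1 + 1
3 + 2 + 2 + 2 + 1
2 + 2 + 2 + 2 + 2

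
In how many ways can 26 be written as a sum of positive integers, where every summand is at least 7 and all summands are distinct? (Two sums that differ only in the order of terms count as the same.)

They are:
26
7+19
8+18
9+17
10+16
11+15
12+14
7+8+11
7+9+10
Counting gives 9.

9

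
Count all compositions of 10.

There are 9 gaps and each independently is a cut or not, giving 2^9 = 512.

512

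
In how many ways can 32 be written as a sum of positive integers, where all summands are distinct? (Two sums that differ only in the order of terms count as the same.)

390

Enumerating by decreasing first part gives 390 partitions in all.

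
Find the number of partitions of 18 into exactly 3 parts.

27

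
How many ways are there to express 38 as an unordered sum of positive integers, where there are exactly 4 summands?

Systematic enumeration (by largest part, then next-largest, …) yields 411.

411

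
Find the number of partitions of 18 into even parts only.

30

There are too many to list fully; the first 12 (by largest part) are:
18
16+2
14+4
14+2+2
12+6
12+4+2
12+2+2+2
10+8
10+6+2
10+4+4
10+4+2+2
10+2+2+2+2
…and 18 more, for 30 total.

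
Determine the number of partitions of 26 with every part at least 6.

The partitions of 26 that satisfy the conditions:
26
20,6
19,7
18,8
17,9
16,10
15,11
14,12
14,6,6
13,13
13,7,6
12,8,6
12,7,7
11,9,6
11,8,7
10,10,6
10,9,7
10,8,8
9,9,8
8,6,6,6
7,7,6,6
Counting gives 21.

21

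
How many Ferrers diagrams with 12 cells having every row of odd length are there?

15

Listing the qualifying partitions of 12:
1 + 11
3 + 9
1 + 1 + 1 + 9
5 + 7
1 + 1 + 3 + 7
1 + 1 + 1 + 1 + 1 + 7
1 + 1 + 5 + 5
1 + 3 + 3 + 5
1 + 1 + 1 + 1 + 3 + 5
1 + 1 + 1 + 1 + 1 + 1 + 1 + 5
3 + 3 + 3 + 3
1 + 1 + 1 + 3 + 3 + 3
1 + 1 + 1 + 1 + 1 + 1 + 3 + 3
1 + 1 + 1 + 1 + 1 + 1 + 1 + 1 + 1 + 3
1 + 1 + 1 + 1 + 1 + 1 + 1 + 1 + 1 + 1 + 1 + 1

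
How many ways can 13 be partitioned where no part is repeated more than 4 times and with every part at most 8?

There are too many to list fully; the first 12 (by largest part) are:
5 + 8
1 + 4 + 8
2 + 3 + 8
1 + 1 + 3 + 8
1 + 2 + 2 + 8
1 + 1 + 1 + 2 + 8
6 + 7
1 + 5 + 7
2 + 4 + 7
1 + 1 + 4 + 7
3 + 3 + 7
1 + 2 + 3 + 7
…and 52 more, for 64 total.

64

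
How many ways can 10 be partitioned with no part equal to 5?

35

A partial list (first 12 by largest part):
10
9,1
8,2
8,1,1
7,3
7,2,1
7,1,1,1
6,4
6,3,1
6,2,2
6,2,1,1
6,1,1,1,1
…and 23 more, for 35 total.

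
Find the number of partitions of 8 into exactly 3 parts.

5

They are:
6 + 1 + 1
5 + 2 + 1
4 + 3 + 1
4 + 2 + 2
3 + 3 + 2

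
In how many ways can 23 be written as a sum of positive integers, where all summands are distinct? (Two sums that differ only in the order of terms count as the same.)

Systematic enumeration (by largest part, then next-largest, …) yields 104.

104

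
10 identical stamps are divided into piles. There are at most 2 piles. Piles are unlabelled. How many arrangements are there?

6

Listing the qualifying partitions of 10:
10
1,9
2,8
3,7
4,6
5,5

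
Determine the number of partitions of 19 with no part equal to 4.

314

A full systematic count gives 314.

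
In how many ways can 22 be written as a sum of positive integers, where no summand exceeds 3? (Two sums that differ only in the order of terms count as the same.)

A partial list (first 12 by largest part):
3 + 3 + 3 + 3 + 3 + 3 + 3 + 1
3 + 3 + 3 + 3 + 3 + 3 + 2 + 2
3 + 3 + 3 + 3 + 3 + 3 + 2 + 1 + 1
3 + 3 + 3 + 3 + 3 + 3 + 1 + 1 + 1 + 1
3 + 3 + 3 + 3 + 3 + 2 + 2 + 2 + 1
3 + 3 + 3 + 3 + 3 + 2 + 2 + 1 + 1 + 1
3 + 3 + 3 + 3 + 3 + 2 + 1 + 1 + 1 + 1 + 1
3 + 3 + 3 + 3 + 3 + 1 + 1 + 1 + 1 + 1 + 1 + 1
3 + 3 + 3 + 3 + 2 + 2 + 2 + 2 + 2
3 + 3 + 3 + 3 + 2 + 2 + 2 + 2 + 1 + 1
3 + 3 + 3 + 3 + 2 + 2 + 2 + 1 + 1 + 1 + 1
3 + 3 + 3 + 3 + 2 + 2 + 1 + 1 + 1 + 1 + 1 + 1
…and 40 more, for 52 total.

52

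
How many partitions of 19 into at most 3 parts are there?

There are too many to list fully; the first 12 (by largest part) are:
19
18 + 1
17 + 2
17 + 1 + 1
16 + 3
16 + 2 + 1
15 + 4
15 + 3 + 1
15 + 2 + 2
14 + 5
14 + 4 + 1
14 + 3 + 2
…and 28 more, for 40 total.

40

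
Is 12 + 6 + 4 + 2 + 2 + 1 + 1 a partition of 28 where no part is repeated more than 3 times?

The parts sum to 28, and the condition 'no summand is used more than 3 times' holds.

Yes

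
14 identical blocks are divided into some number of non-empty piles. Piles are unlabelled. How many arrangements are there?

A full systematic count gives 135.

135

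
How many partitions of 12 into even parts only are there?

11

The partitions of 12 that satisfy the conditions:
12
2, 10
4, 8
2, 2, 8
6, 6
2, 4, 6
2, 2, 2, 6
4, 4, 4
2, 2, 4, 4
2, 2, 2, 2, 4
2, 2, 2, 2, 2, 2
That's 11 in total.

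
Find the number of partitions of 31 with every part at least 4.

Systematic enumeration (by largest part, then next-largest, …) yields 161.

161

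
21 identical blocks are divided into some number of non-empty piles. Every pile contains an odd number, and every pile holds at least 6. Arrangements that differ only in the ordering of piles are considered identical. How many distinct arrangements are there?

The partitions of 21 that satisfy the conditions:
21
7+7+7

2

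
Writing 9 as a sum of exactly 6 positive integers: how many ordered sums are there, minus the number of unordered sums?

53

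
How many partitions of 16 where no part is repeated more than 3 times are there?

132

Systematic enumeration (by largest part, then next-largest, …) yields 132.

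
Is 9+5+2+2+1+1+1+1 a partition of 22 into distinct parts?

The parts sum to 22, and the condition 'all summands are distinct' is violated.

No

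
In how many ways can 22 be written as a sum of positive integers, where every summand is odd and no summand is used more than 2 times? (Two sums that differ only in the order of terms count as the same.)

Listing the qualifying partitions of 22:
21,1
19,3
17,5
17,3,1,1
15,7
15,5,1,1
15,3,3,1
13,9
13,7,1,1
13,5,3,1
11,11
11,9,1,1
11,7,3,1
11,5,5,1
11,5,3,3
9,9,3,1
9,7,5,1
9,7,3,3
9,5,5,3
9,5,3,3,1,1
7,7,5,3
7,7,3,3,1,1
7,5,5,3,1,1

23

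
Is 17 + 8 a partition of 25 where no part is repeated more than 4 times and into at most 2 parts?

The parts sum to 25, and the condition 'no summand is used more than 4 times' holds; the condition 'there are at most 2 summands' holds.

Yes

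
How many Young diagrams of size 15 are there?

A full systematic count gives 176.

176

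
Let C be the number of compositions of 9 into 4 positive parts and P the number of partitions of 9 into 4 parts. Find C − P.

Ordered (compositions into 4 parts): C(8,3) = 56.
Unordered (partitions into 4 parts): 6.
Difference: 56 − 6 = 50.

50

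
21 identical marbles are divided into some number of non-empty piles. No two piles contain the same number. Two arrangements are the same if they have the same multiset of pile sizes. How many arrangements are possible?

Enumerating by decreasing first part gives 76 partitions in all.

76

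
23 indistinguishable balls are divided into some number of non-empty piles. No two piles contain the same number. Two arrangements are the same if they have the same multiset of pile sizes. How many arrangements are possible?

104

A full systematic count gives 104.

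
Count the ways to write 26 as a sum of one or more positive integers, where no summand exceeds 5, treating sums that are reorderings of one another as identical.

427

Direct enumeration gives 427 partitions.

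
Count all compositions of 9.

There are 8 gaps and each independently is a cut or not, giving 2^8 = 256.

256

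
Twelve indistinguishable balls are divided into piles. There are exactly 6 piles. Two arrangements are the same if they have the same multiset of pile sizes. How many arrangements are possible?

11

The partitions of 12 that satisfy the conditions:
7+1+1+1+1+1
6+2+1+1+1+1
5+3+1+1+1+1
5+2+2+1+1+1
4+4+1+1+1+1
4+3+2+1+1+1
4+2+2+2+1+1
3+3+3+1+1+1
3+3+2+2+1+1
3+2+2+2+2+1
2+2+2+2+2+2
That's 11 in total.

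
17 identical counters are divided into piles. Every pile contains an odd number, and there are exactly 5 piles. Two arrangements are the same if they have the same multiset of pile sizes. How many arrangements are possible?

10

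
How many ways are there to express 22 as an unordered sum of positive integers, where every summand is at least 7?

They are:
22
15,7
14,8
13,9
12,10
11,11
8,7,7
Counting gives 7.

7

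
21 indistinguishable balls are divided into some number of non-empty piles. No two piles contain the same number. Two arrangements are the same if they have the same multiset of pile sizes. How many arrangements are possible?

76

There are 76 such partitions.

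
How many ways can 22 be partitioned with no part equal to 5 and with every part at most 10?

540

Enumerating by decreasing first part gives 540 partitions in all.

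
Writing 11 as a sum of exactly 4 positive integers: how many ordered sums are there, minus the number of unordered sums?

109

Ordered (compositions into 4 parts): C(10,3) = 120.
Unordered (partitions into 4 parts): 11.
Difference: 120 − 11 = 109.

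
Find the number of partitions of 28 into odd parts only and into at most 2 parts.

7

Listing the qualifying partitions of 28:
27+1
25+3
23+5
21+7
19+9
17+11
15+13
Counting gives 7.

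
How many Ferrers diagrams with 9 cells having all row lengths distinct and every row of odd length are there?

2

Enumerating:
9
5, 3, 1
Counting gives 2.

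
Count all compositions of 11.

1024

Each of the 10 gaps between 11 units is either a break or not: 2^10 = 1024.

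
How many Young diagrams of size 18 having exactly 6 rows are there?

58

There are too many to list fully; the first 12 (by largest part) are:
13+1+1+1+1+1
12+2+1+1+1+1
11+3+1+1+1+1
11+2+2+1+1+1
10+4+1+1+1+1
10+3+2+1+1+1
10+2+2+2+1+1
9+5+1+1+1+1
9+4+2+1+1+1
9+3+3+1+1+1
9+3+2+2+1+1
9+2+2+2+2+1
…and 46 more, for 58 total.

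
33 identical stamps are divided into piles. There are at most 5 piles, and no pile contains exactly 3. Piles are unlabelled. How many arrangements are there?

621

A full systematic count gives 621.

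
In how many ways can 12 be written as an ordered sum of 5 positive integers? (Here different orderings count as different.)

Place 4 bars in the 11 internal gaps of a row of 12 dots: C(11,4) = 330.

330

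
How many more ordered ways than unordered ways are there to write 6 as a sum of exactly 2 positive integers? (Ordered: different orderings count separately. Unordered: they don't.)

2

Ordered (compositions into 2 parts): C(5,1) = 5.
Unordered (partitions into 2 parts): 3.
Difference: 5 − 3 = 2.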